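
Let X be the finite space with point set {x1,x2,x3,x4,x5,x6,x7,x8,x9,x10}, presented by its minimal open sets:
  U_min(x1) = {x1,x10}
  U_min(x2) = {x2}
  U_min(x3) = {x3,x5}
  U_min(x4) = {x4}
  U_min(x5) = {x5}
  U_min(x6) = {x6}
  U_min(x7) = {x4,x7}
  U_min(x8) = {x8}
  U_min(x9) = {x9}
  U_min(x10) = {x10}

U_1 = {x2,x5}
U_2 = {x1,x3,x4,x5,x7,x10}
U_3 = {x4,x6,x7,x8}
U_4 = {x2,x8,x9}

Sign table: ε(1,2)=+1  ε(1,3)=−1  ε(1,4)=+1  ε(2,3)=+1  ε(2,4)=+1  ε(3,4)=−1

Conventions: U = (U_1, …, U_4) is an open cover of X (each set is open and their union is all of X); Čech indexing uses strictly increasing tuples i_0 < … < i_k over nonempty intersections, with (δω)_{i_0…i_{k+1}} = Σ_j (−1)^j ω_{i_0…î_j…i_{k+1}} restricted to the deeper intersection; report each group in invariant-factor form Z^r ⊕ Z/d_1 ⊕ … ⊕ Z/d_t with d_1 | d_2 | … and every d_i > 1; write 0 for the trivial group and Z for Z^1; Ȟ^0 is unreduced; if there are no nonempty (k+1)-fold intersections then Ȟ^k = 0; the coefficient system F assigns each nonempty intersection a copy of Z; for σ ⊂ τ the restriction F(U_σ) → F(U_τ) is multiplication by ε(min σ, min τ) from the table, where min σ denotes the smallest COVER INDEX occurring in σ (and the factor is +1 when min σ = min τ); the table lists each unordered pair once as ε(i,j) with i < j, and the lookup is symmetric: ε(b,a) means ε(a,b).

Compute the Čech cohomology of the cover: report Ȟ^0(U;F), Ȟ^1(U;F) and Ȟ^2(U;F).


Ȟ^0(U;F) ≅ 0, Ȟ^1(U;F) ≅ Z/2 and Ȟ^2(U;F) ≅ 0

nonempty overlaps:
  U12={x5} U14={x2} U23={x4,x7} U34={x8}
C dims 4,4; δ0: rk 4, SNF 1^3·2
degree 0: 4−4−0 = 0 → Ȟ^0 ≅ 0
degree 1: 4−0−4 = 0 plus torsion [2] → Ȟ^1 ≅ Z/2
degree 2: 0−0−0 = 0 → Ȟ^2 ≅ 0


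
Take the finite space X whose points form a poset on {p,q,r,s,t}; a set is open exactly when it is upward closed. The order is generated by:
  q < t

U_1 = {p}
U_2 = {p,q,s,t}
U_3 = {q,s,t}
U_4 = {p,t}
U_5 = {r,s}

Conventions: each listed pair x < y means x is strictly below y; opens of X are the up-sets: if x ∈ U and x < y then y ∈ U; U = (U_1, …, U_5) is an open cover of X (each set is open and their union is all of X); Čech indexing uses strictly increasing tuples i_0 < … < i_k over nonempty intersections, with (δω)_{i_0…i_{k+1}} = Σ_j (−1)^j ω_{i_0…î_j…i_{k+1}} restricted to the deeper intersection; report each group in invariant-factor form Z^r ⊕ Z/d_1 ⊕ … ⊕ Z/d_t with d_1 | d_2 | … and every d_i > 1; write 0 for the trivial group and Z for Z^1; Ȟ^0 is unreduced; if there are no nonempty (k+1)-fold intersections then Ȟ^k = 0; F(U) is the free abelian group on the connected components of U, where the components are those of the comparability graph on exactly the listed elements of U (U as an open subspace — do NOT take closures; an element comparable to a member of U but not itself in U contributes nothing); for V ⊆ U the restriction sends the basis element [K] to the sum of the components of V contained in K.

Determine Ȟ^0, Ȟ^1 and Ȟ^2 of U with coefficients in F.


nerve of the cover:
  U12={p} U14={p} U23={q,s,t} U24={p,t} U25={s} U34={t} U35={s}
  U124={p} U234={t} U235={s}
components per intersection:
  U1: {p}
  U2: {p} {q,t} {s}
  U3: {q,t} {s}
  U4: {p} {t}
  U5: {r} {s}
  U12: {p}
  U14: {p}
  U23: {q,t} {s}
  U24: {p} {t}
  U25: {s}
  U34: {t}
  U35: {s}
  U124: {p}
  U234: {t}
  U235: {s}
C dims 10,9,3; δ0: rk 6, SNF 1^6; δ1: rk 3, SNF 1^3
Ȟ^0 = (10 − 6) − 0 = 4, so Ȟ^0 ≅ Z^4
Ȟ^1 = (9 − 3) − 6 = 0, so Ȟ^1 ≅ 0
Ȟ^2 = (3 − 0) − 3 = 0, so Ȟ^2 ≅ 0

Ȟ^0(U;F) ≅ Z^4, Ȟ^1(U;F) ≅ 0, Ȟ^2(U;F) ≅ 0


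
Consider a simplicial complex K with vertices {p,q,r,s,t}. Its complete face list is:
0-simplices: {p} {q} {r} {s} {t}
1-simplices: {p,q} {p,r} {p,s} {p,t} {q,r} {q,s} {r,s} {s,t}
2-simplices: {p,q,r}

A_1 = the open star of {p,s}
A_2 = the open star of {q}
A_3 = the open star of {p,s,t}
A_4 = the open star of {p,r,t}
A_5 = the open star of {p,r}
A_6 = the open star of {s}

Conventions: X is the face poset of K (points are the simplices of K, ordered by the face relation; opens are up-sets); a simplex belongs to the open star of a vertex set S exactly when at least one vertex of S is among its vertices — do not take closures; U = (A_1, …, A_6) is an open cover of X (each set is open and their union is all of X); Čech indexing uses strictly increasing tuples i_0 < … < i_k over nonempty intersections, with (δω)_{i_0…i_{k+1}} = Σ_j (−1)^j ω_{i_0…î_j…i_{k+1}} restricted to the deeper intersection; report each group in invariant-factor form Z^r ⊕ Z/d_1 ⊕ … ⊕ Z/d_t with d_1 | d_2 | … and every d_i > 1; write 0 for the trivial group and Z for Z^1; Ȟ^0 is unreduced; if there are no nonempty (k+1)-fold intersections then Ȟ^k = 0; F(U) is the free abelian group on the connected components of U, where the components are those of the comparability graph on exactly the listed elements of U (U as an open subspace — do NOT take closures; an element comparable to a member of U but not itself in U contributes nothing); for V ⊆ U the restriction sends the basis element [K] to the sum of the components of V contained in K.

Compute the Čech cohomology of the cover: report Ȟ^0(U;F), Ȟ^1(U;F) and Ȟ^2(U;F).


nonempty overlaps:
  A1={{p},{s},{p,q},{p,r},{p,s},{p,t},{q,s},{r,s},{s,t},{p,q,r}} A2={{q},{p,q},{q,r},{q,s},{p,q,r}} A3={{p},{s},{t},{p,q},{p,r},{p,s},{p,t},{q,s},{r,s},{s,t},{p,q,r}} A4={{p},{r},{t},{p,q},{p,r},{p,s},{p,t},{q,r},{r,s},{s,t},{p,q,r}} A5={{p},{r},{p,q},{p,r},{p,s},{p,t},{q,r},{r,s},{p,q,r}} A6={{s},{p,s},{q,s},{r,s},{s,t}}
  A12={{p,q},{q,s},{p,q,r}} A13={{p},{s},{p,q},{p,r},{p,s},{p,t},{q,s},{r,s},{s,t},{p,q,r}} A14={{p},{p,q},{p,r},{p,s},{p,t},{r,s},{s,t},{p,q,r}} A15={{p},{p,q},{p,r},{p,s},{p,t},{r,s},{p,q,r}} A16={{s},{p,s},{q,s},{r,s},{s,t}} A23={{p,q},{q,s},{p,q,r}} A24={{p,q},{q,r},{p,q,r}} A25={{p,q},{q,r},{p,q,r}} A26={{q,s}} A34={{p},{t},{p,q},{p,r},{p,s},{p,t},{r,s},{s,t},{p,q,r}} A35={{p},{p,q},{p,r},{p,s},{p,t},{r,s},{p,q,r}} A36={{s},{p,s},{q,s},{r,s},{s,t}} A45={{p},{r},{p,q},{p,r},{p,s},{p,t},{q,r},{r,s},{p,q,r}} A46={{p,s},{r,s},{s,t}} A56={{p,s},{r,s}}
  A123={{p,q},{q,s},{p,q,r}} A124={{p,q},{p,q,r}} A125={{p,q},{p,q,r}} A126={{q,s}} A134={{p},{p,q},{p,r},{p,s},{p,t},{r,s},{s,t},{p,q,r}} A135={{p},{p,q},{p,r},{p,s},{p,t},{r,s},{p,q,r}} A136={{s},{p,s},{q,s},{r,s},{s,t}} A145={{p},{p,q},{p,r},{p,s},{p,t},{r,s},{p,q,r}} A146={{p,s},{r,s},{s,t}} A156={{p,s},{r,s}} A234={{p,q},{p,q,r}} A235={{p,q},{p,q,r}} A236={{q,s}} A245={{p,q},{q,r},{p,q,r}} A345={{p},{p,q},{p,r},{p,s},{p,t},{r,s},{p,q,r}} A346={{p,s},{r,s},{s,t}} A356={{p,s},{r,s}} A456={{p,s},{r,s}}
  A1234={{p,q},{p,q,r}} A1235={{p,q},{p,q,r}} A1236={{q,s}} A1245={{p,q},{p,q,r}} A1345={{p},{p,q},{p,r},{p,s},{p,t},{r,s},{p,q,r}} A1346={{p,s},{r,s},{s,t}} A1356={{p,s},{r,s}} A1456={{p,s},{r,s}} A2345={{p,q},{p,q,r}} A3456={{p,s},{r,s}}
  A12345={{p,q},{p,q,r}} A13456={{p,s},{r,s}}
components per intersection:
  A1: {{p},{s},{p,q},{p,r},{p,s},{p,t},{q,s},{r,s},{s,t},{p,q,r}}
  A2: {{q},{p,q},{q,r},{q,s},{p,q,r}}
  A3: {{p},{s},{t},{p,q},{p,r},{p,s},{p,t},{q,s},{r,s},{s,t},{p,q,r}}
  A4: {{p},{r},{t},{p,q},{p,r},{p,s},{p,t},{q,r},{r,s},{s,t},{p,q,r}}
  A5: {{p},{r},{p,q},{p,r},{p,s},{p,t},{q,r},{r,s},{p,q,r}}
  A6: {{s},{p,s},{q,s},{r,s},{s,t}}
  A12: {{p,q},{p,q,r}} {{q,s}}
  A13: {{p},{s},{p,q},{p,r},{p,s},{p,t},{q,s},{r,s},{s,t},{p,q,r}}
  A14: {{p},{p,q},{p,r},{p,s},{p,t},{p,q,r}} {{r,s}} {{s,t}}
  A15: {{p},{p,q},{p,r},{p,s},{p,t},{p,q,r}} {{r,s}}
  A16: {{s},{p,s},{q,s},{r,s},{s,t}}
  A23: {{p,q},{p,q,r}} {{q,s}}
  A24: {{p,q},{q,r},{p,q,r}}
  A25: {{p,q},{q,r},{p,q,r}}
  A26: {{q,s}}
  A34: {{p},{t},{p,q},{p,r},{p,s},{p,t},{s,t},{p,q,r}} {{r,s}}
  A35: {{p},{p,q},{p,r},{p,s},{p,t},{p,q,r}} {{r,s}}
  A36: {{s},{p,s},{q,s},{r,s},{s,t}}
  A45: {{p},{r},{p,q},{p,r},{p,s},{p,t},{q,r},{r,s},{p,q,r}}
  A46: {{p,s}} {{r,s}} {{s,t}}
  A56: {{p,s}} {{r,s}}
  A123: {{p,q},{p,q,r}} {{q,s}}
  A124: {{p,q},{p,q,r}}
  A125: {{p,q},{p,q,r}}
  A126: {{q,s}}
  A134: {{p},{p,q},{p,r},{p,s},{p,t},{p,q,r}} {{r,s}} {{s,t}}
  A135: {{p},{p,q},{p,r},{p,s},{p,t},{p,q,r}} {{r,s}}
  A136: {{s},{p,s},{q,s},{r,s},{s,t}}
  A145: {{p},{p,q},{p,r},{p,s},{p,t},{p,q,r}} {{r,s}}
  A146: {{p,s}} {{r,s}} {{s,t}}
  A156: {{p,s}} {{r,s}}
  A234: {{p,q},{p,q,r}}
  A235: {{p,q},{p,q,r}}
  A236: {{q,s}}
  A245: {{p,q},{q,r},{p,q,r}}
  A345: {{p},{p,q},{p,r},{p,s},{p,t},{p,q,r}} {{r,s}}
  A346: {{p,s}} {{r,s}} {{s,t}}
  A356: {{p,s}} {{r,s}}
  A456: {{p,s}} {{r,s}}
  A1234: {{p,q},{p,q,r}}
  A1235: {{p,q},{p,q,r}}
  A1236: {{q,s}}
  A1245: {{p,q},{p,q,r}}
  A1345: {{p},{p,q},{p,r},{p,s},{p,t},{p,q,r}} {{r,s}}
  A1346: {{p,s}} {{r,s}} {{s,t}}
  A1356: {{p,s}} {{r,s}}
  A1456: {{p,s}} {{r,s}}
  A2345: {{p,q},{p,q,r}}
  A3456: {{p,s}} {{r,s}}
  A12345: {{p,q},{p,q,r}}
  A13456: {{p,s}} {{r,s}}
C dims 6,25,31,16; δ0: rk 5, SNF 1^5; δ1: rk 18, SNF 1^18; δ2: rk 13, SNF 1^13
degree 0: 6−5−0 = 1 → Ȟ^0 ≅ Z
degree 1: 25−18−5 = 2 → Ȟ^1 ≅ Z^2
degree 2: 31−13−18 = 0 → Ȟ^2 ≅ 0

Ȟ^0 ≅ Z,  Ȟ^1 ≅ Z^2,  Ȟ^2 ≅ 0


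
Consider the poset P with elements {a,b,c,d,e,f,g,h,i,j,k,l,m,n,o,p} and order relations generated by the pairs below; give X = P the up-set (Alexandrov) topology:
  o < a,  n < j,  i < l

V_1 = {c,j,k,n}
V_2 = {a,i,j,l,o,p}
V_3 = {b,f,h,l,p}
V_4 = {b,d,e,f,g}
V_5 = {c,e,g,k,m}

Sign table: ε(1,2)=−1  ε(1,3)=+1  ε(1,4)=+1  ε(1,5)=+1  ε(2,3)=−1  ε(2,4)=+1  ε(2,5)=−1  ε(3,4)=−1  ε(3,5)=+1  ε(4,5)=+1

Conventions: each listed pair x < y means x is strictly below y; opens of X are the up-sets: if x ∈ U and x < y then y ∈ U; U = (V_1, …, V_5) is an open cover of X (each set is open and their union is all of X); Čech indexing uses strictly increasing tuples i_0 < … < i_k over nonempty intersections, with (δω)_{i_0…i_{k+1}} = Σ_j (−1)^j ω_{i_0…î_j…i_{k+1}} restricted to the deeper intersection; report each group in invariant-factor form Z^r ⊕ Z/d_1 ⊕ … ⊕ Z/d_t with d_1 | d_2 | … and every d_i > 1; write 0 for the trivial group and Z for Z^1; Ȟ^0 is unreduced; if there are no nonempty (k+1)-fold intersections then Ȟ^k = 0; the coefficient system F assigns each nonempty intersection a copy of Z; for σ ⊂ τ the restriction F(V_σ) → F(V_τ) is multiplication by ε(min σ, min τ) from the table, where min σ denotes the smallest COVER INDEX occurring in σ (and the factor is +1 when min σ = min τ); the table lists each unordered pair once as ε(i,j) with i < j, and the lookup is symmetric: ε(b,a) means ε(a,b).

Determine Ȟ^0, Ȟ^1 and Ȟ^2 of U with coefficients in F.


Ȟ^0(U;F) ≅ 0, Ȟ^1(U;F) ≅ Z/2, Ȟ^2(U;F) ≅ 0

nerve of the cover:
  V12={j} V15={c,k} V23={l,p} V34={b,f} V45={e,g}
C dims 5,5; δ0: rk 5, SNF 1^4·2
Ȟ^0 = (5 − 5) − 0 = 0, so Ȟ^0 ≅ 0
Ȟ^1 = (5 − 0) − 5 = 0 plus torsion [2], so Ȟ^1 ≅ Z/2
Ȟ^2 = (0 − 0) − 0 = 0, so Ȟ^2 ≅ 0


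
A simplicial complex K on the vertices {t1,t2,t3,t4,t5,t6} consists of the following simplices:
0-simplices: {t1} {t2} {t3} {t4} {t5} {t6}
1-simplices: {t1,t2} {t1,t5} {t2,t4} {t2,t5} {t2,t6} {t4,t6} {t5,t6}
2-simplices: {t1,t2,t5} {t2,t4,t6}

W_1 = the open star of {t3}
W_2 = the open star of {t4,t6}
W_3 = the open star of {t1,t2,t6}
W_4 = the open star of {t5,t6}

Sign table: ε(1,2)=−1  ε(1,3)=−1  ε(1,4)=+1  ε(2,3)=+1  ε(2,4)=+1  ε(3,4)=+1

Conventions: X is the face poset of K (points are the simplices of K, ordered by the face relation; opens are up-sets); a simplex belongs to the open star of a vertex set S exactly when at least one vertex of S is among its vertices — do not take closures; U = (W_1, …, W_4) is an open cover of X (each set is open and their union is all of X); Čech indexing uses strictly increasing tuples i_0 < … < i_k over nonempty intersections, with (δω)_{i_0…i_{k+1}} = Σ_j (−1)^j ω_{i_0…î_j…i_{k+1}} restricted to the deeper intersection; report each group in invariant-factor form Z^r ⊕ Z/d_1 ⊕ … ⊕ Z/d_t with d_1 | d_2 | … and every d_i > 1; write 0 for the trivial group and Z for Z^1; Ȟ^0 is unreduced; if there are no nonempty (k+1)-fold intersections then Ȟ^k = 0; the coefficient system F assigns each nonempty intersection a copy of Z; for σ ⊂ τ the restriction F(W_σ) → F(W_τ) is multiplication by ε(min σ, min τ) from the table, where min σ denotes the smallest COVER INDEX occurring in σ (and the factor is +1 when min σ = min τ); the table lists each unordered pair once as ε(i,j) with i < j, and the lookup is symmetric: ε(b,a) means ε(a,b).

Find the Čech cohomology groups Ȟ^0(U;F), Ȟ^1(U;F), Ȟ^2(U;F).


nonempty overlaps:
  W1={{t3}} W2={{t4},{t6},{t2,t4},{t2,t6},{t4,t6},{t5,t6},{t2,t4,t6}} W3={{t1},{t2},{t6},{t1,t2},{t1,t5},{t2,t4},{t2,t5},{t2,t6},{t4,t6},{t5,t6},{t1,t2,t5},{t2,t4,t6}} W4={{t5},{t6},{t1,t5},{t2,t5},{t2,t6},{t4,t6},{t5,t6},{t1,t2,t5},{t2,t4,t6}}
  W23={{t6},{t2,t4},{t2,t6},{t4,t6},{t5,t6},{t2,t4,t6}} W24={{t6},{t2,t6},{t4,t6},{t5,t6},{t2,t4,t6}} W34={{t6},{t1,t5},{t2,t5},{t2,t6},{t4,t6},{t5,t6},{t1,t2,t5},{t2,t4,t6}}
  W234={{t6},{t2,t6},{t4,t6},{t5,t6},{t2,t4,t6}}
C dims 4,3,1; δ0: rk 2, SNF 1^2; δ1: rk 1, SNF 1^1
degree 0: 4−2−0 = 2 → Ȟ^0 ≅ Z^2
degree 1: 3−1−2 = 0 → Ȟ^1 ≅ 0
degree 2: 1−0−1 = 0 → Ȟ^2 ≅ 0

Ȟ^0 ≅ Z^2; Ȟ^1 ≅ 0; Ȟ^2 ≅ 0


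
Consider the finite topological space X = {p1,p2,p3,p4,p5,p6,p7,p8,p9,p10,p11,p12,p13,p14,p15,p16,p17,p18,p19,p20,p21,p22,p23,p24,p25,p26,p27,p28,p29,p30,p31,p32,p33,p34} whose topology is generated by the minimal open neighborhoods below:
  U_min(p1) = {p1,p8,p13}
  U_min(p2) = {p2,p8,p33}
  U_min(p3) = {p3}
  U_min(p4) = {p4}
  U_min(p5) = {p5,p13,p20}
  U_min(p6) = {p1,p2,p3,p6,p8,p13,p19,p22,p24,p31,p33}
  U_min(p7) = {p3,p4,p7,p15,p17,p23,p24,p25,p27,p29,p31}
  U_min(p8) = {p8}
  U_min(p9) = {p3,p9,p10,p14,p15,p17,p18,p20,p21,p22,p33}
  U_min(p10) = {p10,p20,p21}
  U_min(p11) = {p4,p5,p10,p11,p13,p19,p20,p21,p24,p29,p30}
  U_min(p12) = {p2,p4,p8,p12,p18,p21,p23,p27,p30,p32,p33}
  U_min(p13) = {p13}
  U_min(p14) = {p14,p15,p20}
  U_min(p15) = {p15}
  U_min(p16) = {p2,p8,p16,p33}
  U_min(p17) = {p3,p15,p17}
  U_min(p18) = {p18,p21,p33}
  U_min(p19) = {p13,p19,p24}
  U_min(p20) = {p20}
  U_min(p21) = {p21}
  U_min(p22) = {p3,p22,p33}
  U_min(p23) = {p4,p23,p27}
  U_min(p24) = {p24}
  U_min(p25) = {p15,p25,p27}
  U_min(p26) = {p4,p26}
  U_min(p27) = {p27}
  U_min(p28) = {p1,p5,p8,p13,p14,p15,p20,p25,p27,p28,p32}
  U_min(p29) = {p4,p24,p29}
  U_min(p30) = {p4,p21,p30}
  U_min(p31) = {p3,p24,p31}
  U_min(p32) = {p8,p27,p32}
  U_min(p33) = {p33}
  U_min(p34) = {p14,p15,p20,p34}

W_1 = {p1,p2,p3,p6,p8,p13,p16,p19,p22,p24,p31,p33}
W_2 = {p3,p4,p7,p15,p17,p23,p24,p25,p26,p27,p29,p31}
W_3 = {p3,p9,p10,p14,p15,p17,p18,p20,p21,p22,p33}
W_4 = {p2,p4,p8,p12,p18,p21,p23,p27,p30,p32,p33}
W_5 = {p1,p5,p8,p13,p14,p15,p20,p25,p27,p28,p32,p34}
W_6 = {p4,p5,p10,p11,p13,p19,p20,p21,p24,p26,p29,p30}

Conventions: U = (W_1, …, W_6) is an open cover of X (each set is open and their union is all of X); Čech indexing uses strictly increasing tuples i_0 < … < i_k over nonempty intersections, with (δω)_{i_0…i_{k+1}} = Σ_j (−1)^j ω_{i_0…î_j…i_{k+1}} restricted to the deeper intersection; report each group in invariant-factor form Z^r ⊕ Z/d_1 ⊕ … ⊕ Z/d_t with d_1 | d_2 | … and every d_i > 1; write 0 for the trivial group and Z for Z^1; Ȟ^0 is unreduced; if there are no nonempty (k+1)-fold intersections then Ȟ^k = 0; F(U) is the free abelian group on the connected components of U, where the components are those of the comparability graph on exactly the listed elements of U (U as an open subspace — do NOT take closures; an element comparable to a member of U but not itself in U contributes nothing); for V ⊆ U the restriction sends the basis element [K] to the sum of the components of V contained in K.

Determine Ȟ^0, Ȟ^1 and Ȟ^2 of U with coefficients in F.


Ȟ^0(U;F) ≅ Z; Ȟ^1(U;F) ≅ 0; Ȟ^2(U;F) ≅ Z/2

nonempty intersections:
  W12={p3,p24,p31} W13={p3,p22,p33} W14={p2,p8,p33} W15={p1,p8,p13} W16={p13,p19,p24} W23={p3,p15,p17} W24={p4,p23,p27} W25={p15,p25,p27} W26={p4,p24,p26,p29} W34={p18,p21,p33} W35={p14,p15,p20} W36={p10,p20,p21} W45={p8,p27,p32} W46={p4,p21,p30} W56={p5,p13,p20}
  W123={p3} W126={p24} W134={p33} W145={p8} W156={p13} W235={p15} W245={p27} W246={p4} W346={p21} W356={p20}
components per intersection:
  W1: {p1,p2,p3,p6,p8,p13,p16,p19,p22,p24,p31,p33}
  W2: {p3,p4,p7,p15,p17,p23,p24,p25,p26,p27,p29,p31}
  W3: {p3,p9,p10,p14,p15,p17,p18,p20,p21,p22,p33}
  W4: {p2,p4,p8,p12,p18,p21,p23,p27,p30,p32,p33}
  W5: {p1,p5,p8,p13,p14,p15,p20,p25,p27,p28,p32,p34}
  W6: {p4,p5,p10,p11,p13,p19,p20,p21,p24,p26,p29,p30}
  W12: {p3,p24,p31}
  W13: {p3,p22,p33}
  W14: {p2,p8,p33}
  W15: {p1,p8,p13}
  W16: {p13,p19,p24}
  W23: {p3,p15,p17}
  W24: {p4,p23,p27}
  W25: {p15,p25,p27}
  W26: {p4,p24,p26,p29}
  W34: {p18,p21,p33}
  W35: {p14,p15,p20}
  W36: {p10,p20,p21}
  W45: {p8,p27,p32}
  W46: {p4,p21,p30}
  W56: {p5,p13,p20}
  W123: {p3}
  W126: {p24}
  W134: {p33}
  W145: {p8}
  W156: {p13}
  W235: {p15}
  W245: {p27}
  W246: {p4}
  W346: {p21}
  W356: {p20}
C dims 6,15,10; δ0: rk 5, SNF 1^5; δ1: rk 10, SNF 1^9·2
Ȟ^0: (6−5)−0=1 ⇒ Z
Ȟ^1: (15−10)−5=0 ⇒ 0
Ȟ^2: (10−0)−10=0 plus torsion [2] ⇒ Z/2


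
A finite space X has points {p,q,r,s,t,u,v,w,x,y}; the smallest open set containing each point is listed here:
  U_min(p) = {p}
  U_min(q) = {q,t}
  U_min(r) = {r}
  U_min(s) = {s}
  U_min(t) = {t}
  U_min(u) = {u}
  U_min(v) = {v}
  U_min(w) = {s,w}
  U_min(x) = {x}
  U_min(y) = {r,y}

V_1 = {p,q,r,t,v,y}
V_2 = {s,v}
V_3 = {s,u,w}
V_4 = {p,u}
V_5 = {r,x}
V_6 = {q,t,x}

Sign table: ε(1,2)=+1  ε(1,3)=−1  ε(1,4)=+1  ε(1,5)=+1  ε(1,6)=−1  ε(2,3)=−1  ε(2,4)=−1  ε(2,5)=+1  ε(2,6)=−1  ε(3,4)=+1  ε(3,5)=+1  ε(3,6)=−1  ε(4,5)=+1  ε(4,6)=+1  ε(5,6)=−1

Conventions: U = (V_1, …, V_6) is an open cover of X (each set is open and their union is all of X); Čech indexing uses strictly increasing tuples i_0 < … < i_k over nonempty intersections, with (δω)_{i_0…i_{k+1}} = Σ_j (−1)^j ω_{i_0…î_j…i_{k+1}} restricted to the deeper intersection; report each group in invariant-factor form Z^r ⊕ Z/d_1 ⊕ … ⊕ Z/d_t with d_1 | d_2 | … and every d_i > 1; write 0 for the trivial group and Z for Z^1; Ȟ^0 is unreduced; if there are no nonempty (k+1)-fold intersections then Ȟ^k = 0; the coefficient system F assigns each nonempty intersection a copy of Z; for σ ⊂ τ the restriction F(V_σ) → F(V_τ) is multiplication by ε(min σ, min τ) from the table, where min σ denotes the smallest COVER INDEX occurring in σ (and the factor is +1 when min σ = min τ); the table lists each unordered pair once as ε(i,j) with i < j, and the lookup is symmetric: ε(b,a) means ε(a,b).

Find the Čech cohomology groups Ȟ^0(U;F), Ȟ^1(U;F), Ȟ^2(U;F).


nonempty overlaps:
  V12={v} V14={p} V15={r} V16={q,t} V23={s} V34={u} V56={x}
C dims 6,7; δ0: rk 6, SNF 1^5·2
degree 0: 6−6−0 = 0 → Ȟ^0 ≅ 0
degree 1: 7−0−6 = 1 plus torsion [2] → Ȟ^1 ≅ Z ⊕ Z/2
degree 2: 0−0−0 = 0 → Ȟ^2 ≅ 0

Ȟ^0 = 0,  Ȟ^1 = Z ⊕ Z/2,  Ȟ^2 = 0


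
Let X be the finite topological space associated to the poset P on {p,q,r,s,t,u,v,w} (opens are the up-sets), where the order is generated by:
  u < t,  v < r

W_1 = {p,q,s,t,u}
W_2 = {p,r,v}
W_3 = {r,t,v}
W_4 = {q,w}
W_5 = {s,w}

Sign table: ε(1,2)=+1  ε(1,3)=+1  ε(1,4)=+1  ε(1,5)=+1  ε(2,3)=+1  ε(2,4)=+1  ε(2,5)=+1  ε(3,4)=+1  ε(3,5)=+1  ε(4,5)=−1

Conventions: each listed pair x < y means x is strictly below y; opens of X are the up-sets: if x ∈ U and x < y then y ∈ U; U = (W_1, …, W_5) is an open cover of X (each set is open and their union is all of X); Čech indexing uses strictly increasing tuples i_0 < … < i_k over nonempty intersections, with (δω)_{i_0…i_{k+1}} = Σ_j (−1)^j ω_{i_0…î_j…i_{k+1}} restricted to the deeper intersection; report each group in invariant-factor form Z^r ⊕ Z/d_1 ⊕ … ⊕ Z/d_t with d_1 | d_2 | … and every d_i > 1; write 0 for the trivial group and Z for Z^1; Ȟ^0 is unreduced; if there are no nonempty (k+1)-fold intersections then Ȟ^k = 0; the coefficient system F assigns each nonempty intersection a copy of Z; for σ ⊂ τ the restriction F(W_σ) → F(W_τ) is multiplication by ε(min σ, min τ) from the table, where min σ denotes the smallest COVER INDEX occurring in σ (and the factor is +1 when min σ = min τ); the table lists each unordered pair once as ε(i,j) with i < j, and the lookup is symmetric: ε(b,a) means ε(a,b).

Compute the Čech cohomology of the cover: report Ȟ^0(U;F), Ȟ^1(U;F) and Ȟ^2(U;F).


Ȟ^0 ≅ 0; Ȟ^1 ≅ Z ⊕ Z/2; Ȟ^2 ≅ 0

nerve simplices:
  W12={p} W13={t} W14={q} W15={s} W23={r,v} W45={w}
C dims 5,6; δ0: rk 5, SNF 1^4·2
degree 0: 5−5−0 = 0 → Ȟ^0 ≅ 0
degree 1: 6−0−5 = 1 plus torsion [2] → Ȟ^1 ≅ Z ⊕ Z/2
degree 2: 0−0−0 = 0 → Ȟ^2 ≅ 0


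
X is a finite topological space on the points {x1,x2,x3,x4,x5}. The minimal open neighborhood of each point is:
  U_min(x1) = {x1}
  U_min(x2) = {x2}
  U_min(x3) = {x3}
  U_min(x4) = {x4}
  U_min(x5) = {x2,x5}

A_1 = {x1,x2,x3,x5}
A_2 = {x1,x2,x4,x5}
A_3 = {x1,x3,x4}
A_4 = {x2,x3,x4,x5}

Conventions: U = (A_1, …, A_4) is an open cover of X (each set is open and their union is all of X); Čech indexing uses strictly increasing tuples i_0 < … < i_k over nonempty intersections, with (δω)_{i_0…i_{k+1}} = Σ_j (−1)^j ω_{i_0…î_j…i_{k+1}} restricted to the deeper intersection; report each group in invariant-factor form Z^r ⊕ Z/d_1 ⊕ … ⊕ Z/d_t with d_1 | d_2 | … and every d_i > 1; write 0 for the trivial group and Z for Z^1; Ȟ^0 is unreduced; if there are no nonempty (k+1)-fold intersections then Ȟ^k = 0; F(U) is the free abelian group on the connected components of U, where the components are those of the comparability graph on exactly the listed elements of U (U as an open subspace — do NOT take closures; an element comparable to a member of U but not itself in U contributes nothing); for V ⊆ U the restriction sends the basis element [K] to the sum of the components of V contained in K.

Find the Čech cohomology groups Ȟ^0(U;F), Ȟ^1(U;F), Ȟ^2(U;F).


nonempty intersections:
  A12={x1,x2,x5} A13={x1,x3} A14={x2,x3,x5} A23={x1,x4} A24={x2,x4,x5} A34={x3,x4}
  A123={x1} A124={x2,x5} A134={x3} A234={x4}
components per intersection:
  A1: {x1} {x2,x5} {x3}
  A2: {x1} {x2,x5} {x4}
  A3: {x1} {x3} {x4}
  A4: {x2,x5} {x3} {x4}
  A12: {x1} {x2,x5}
  A13: {x1} {x3}
  A14: {x2,x5} {x3}
  A23: {x1} {x4}
  A24: {x2,x5} {x4}
  A34: {x3} {x4}
  A123: {x1}
  A124: {x2,x5}
  A134: {x3}
  A234: {x4}
C dims 12,12,4; δ0: rk 8, SNF 1^8; δ1: rk 4, SNF 1^4
Ȟ^0: (12−8)−0=4 ⇒ Z^4
Ȟ^1: (12−4)−8=0 ⇒ 0
Ȟ^2: (4−0)−4=0 ⇒ 0

Ȟ^0(U;F) ≅ Z^4, Ȟ^1(U;F) ≅ 0, Ȟ^2(U;F) ≅ 0


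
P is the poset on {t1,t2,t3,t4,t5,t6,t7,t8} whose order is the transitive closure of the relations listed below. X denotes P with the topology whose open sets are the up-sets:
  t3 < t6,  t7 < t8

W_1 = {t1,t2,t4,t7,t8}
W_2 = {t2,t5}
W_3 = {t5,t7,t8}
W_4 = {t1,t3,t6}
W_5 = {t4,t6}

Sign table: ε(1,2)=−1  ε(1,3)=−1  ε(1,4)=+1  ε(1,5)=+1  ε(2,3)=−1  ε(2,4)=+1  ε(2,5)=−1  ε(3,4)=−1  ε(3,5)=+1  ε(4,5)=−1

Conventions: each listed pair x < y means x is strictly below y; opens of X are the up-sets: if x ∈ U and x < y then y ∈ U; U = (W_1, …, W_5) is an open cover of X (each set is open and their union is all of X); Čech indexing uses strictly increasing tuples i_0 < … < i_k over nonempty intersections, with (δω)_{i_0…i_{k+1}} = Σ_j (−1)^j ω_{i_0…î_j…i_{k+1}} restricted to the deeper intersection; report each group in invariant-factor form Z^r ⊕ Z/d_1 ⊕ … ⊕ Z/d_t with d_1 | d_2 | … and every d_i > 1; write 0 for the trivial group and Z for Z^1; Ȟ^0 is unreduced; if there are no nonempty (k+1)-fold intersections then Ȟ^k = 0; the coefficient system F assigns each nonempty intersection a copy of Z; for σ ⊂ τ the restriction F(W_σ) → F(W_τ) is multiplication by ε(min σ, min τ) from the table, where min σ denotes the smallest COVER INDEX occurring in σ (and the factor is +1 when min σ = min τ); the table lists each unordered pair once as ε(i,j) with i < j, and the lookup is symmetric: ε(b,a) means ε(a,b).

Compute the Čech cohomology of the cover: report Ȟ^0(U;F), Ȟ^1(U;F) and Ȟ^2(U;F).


Ȟ^0 = 0, Ȟ^1 = Z ⊕ Z/2 and Ȟ^2 = 0

nerve of the cover:
  W12={t2} W13={t7,t8} W14={t1} W15={t4} W23={t5} W45={t6}
C dims 5,6; δ0: rk 5, SNF 1^4·2
Ȟ^0 = (5 − 5) − 0 = 0, so Ȟ^0 ≅ 0
Ȟ^1 = (6 − 0) − 5 = 1 plus torsion [2], so Ȟ^1 ≅ Z ⊕ Z/2
Ȟ^2 = (0 − 0) − 0 = 0, so Ȟ^2 ≅ 0


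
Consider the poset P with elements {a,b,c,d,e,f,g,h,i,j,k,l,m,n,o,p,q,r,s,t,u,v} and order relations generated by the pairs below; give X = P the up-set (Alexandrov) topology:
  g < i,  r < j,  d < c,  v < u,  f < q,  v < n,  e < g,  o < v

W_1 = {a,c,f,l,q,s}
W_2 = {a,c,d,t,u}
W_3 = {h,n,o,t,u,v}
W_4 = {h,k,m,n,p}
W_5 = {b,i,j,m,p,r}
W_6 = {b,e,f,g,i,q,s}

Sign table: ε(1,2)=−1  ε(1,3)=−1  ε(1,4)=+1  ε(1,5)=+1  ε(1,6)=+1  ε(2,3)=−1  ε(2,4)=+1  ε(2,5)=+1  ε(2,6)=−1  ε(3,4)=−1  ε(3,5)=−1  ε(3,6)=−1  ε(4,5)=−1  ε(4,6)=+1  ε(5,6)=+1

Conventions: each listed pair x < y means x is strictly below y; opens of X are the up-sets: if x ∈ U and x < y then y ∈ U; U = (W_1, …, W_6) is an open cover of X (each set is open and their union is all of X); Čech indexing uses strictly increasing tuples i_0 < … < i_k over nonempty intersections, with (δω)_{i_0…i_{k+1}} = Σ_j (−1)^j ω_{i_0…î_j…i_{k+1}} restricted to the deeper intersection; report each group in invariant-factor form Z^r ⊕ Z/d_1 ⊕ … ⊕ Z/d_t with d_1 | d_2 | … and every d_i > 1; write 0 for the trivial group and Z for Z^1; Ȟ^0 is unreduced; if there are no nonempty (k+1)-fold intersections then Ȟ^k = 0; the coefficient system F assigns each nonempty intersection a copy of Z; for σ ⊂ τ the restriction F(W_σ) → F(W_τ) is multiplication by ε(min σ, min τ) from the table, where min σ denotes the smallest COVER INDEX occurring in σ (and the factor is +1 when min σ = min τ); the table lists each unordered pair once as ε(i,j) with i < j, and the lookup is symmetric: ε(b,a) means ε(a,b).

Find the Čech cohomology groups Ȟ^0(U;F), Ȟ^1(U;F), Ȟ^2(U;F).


intersection data:
  W12={a,c} W16={f,q,s} W23={t,u} W34={h,n} W45={m,p} W56={b,i}
C dims 6,6; δ0: rk 5, SNF 1^5
Ȟ^0 = (6 − 5) − 0 = 1, so Ȟ^0 ≅ Z
Ȟ^1 = (6 − 0) − 5 = 1, so Ȟ^1 ≅ Z
Ȟ^2 = (0 − 0) − 0 = 0, so Ȟ^2 ≅ 0

Ȟ^0 ≅ Z,  Ȟ^1 ≅ Z,  Ȟ^2 ≅ 0


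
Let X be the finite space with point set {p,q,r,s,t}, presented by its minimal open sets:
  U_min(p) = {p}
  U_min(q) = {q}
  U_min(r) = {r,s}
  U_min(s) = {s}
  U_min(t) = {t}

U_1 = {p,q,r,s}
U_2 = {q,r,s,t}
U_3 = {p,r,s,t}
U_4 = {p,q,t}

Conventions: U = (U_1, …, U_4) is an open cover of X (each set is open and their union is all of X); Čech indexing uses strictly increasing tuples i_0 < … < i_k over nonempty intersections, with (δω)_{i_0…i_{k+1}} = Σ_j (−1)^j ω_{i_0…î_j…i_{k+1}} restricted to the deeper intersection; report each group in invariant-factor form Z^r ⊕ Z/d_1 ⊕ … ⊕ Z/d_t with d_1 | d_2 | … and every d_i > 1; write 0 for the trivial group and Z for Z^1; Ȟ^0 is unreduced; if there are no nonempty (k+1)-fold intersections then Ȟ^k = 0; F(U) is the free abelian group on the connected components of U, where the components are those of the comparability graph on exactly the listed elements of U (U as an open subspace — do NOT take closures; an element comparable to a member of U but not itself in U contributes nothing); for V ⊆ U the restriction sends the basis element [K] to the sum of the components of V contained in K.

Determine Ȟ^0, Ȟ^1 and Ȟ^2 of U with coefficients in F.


Ȟ^0 ≅ Z^4; Ȟ^1 ≅ 0; Ȟ^2 ≅ 0

cover nerve:
  U12={q,r,s} U13={p,r,s} U14={p,q} U23={r,s,t} U24={q,t} U34={p,t}
  U123={r,s} U124={q} U134={p} U234={t}
components per intersection:
  U1: {p} {q} {r,s}
  U2: {q} {r,s} {t}
  U3: {p} {r,s} {t}
  U4: {p} {q} {t}
  U12: {q} {r,s}
  U13: {p} {r,s}
  U14: {p} {q}
  U23: {r,s} {t}
  U24: {q} {t}
  U34: {p} {t}
  U123: {r,s}
  U124: {q}
  U134: {p}
  U234: {t}
C dims 12,12,4; δ0: rk 8, SNF 1^8; δ1: rk 4, SNF 1^4
Ȟ^0: (12−8)−0=4 ⇒ Z^4
Ȟ^1: (12−4)−8=0 ⇒ 0
Ȟ^2: (4−0)−4=0 ⇒ 0


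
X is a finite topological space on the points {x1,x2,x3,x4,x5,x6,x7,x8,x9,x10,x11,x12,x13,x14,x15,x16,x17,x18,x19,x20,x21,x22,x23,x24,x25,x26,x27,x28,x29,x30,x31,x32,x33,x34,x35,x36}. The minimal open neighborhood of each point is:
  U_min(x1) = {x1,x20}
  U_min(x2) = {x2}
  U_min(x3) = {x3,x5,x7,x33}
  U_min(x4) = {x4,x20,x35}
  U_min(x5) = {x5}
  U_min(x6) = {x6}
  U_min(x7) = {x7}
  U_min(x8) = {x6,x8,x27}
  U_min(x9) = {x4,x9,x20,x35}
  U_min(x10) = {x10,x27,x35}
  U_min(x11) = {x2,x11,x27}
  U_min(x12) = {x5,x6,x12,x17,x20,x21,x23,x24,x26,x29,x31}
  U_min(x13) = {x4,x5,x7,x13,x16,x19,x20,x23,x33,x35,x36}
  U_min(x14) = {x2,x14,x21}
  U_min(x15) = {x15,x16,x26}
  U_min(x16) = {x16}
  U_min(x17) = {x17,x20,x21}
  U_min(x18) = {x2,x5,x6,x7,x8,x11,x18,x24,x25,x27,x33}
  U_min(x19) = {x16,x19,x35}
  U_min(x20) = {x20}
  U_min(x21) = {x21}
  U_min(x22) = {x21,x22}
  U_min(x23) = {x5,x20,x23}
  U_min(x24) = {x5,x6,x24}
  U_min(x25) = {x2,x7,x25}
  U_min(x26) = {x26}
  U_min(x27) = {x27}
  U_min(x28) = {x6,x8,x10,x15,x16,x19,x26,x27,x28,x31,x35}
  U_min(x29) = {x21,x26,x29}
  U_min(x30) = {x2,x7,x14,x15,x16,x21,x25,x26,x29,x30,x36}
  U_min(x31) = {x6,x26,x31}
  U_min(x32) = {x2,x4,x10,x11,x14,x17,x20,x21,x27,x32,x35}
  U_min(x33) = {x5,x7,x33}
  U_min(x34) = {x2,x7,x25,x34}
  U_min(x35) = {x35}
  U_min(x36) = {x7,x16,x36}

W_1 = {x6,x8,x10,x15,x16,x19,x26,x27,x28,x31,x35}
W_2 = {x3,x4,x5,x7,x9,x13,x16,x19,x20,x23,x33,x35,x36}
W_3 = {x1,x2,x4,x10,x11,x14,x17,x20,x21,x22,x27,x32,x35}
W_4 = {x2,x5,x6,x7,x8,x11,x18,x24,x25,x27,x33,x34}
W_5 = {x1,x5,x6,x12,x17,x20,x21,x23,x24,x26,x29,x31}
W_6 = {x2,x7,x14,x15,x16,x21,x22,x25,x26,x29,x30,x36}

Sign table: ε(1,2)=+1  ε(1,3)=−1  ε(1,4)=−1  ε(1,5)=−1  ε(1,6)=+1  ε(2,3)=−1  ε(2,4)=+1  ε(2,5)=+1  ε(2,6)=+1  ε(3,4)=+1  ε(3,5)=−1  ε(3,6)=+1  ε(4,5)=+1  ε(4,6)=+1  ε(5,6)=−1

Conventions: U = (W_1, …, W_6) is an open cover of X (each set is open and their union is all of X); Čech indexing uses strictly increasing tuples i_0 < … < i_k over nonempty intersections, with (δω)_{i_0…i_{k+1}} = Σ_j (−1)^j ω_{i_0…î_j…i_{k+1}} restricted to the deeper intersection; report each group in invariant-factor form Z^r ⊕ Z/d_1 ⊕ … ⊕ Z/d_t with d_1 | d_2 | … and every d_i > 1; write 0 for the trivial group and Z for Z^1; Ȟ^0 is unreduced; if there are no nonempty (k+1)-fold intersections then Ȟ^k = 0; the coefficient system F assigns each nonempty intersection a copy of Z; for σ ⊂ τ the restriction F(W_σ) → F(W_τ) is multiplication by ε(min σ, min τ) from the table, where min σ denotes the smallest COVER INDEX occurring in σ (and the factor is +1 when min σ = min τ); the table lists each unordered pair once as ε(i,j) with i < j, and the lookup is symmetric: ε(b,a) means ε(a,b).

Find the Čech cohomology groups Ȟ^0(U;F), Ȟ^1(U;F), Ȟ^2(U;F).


Ȟ^0(U;F) ≅ 0, Ȟ^1(U;F) ≅ Z/2 and Ȟ^2(U;F) ≅ Z

nonempty overlaps:
  W12={x16,x19,x35} W13={x10,x27,x35} W14={x6,x8,x27} W15={x6,x26,x31} W16={x15,x16,x26} W23={x4,x20,x35} W24={x5,x7,x33} W25={x5,x20,x23} W26={x7,x16,x36} W34={x2,x11,x27} W35={x1,x17,x20,x21} W36={x2,x14,x21,x22} W45={x5,x6,x24} W46={x2,x7,x25} W56={x21,x26,x29}
  W123={x35} W126={x16} W134={x27} W145={x6} W156={x26} W235={x20} W245={x5} W246={x7} W346={x2} W356={x21}
C dims 6,15,10; δ0: rk 6, SNF 1^5·2; δ1: rk 9, SNF 1^9
degree 0: 6−6−0 = 0 → Ȟ^0 ≅ 0
degree 1: 15−9−6 = 0 plus torsion [2] → Ȟ^1 ≅ Z/2
degree 2: 10−0−9 = 1 → Ȟ^2 ≅ Z


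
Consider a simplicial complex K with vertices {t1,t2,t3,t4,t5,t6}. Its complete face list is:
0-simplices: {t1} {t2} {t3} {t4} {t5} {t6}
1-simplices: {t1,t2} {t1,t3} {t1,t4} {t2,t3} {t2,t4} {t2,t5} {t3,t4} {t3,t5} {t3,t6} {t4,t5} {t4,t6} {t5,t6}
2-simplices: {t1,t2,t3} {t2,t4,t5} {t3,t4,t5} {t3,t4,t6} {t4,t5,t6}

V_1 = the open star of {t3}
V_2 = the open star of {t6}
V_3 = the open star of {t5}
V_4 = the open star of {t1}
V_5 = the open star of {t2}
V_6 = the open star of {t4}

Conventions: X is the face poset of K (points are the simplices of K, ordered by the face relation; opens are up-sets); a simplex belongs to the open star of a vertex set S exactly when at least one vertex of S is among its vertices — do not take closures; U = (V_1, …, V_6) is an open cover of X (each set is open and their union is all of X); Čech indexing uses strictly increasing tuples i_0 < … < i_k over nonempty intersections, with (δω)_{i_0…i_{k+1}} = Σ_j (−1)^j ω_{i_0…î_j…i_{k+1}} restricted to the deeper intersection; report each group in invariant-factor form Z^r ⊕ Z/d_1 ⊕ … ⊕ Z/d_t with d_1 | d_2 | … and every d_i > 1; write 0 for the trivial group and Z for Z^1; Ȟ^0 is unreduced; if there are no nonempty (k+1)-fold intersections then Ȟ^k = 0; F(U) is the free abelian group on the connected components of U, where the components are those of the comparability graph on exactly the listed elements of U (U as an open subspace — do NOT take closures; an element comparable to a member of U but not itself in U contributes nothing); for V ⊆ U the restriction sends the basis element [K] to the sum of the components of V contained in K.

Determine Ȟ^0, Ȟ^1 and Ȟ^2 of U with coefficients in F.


nonempty intersections:
  V1={{t3},{t1,t3},{t2,t3},{t3,t4},{t3,t5},{t3,t6},{t1,t2,t3},{t3,t4,t5},{t3,t4,t6}} V2={{t6},{t3,t6},{t4,t6},{t5,t6},{t3,t4,t6},{t4,t5,t6}} V3={{t5},{t2,t5},{t3,t5},{t4,t5},{t5,t6},{t2,t4,t5},{t3,t4,t5},{t4,t5,t6}} V4={{t1},{t1,t2},{t1,t3},{t1,t4},{t1,t2,t3}} V5={{t2},{t1,t2},{t2,t3},{t2,t4},{t2,t5},{t1,t2,t3},{t2,t4,t5}} V6={{t4},{t1,t4},{t2,t4},{t3,t4},{t4,t5},{t4,t6},{t2,t4,t5},{t3,t4,t5},{t3,t4,t6},{t4,t5,t6}}
  V12={{t3,t6},{t3,t4,t6}} V13={{t3,t5},{t3,t4,t5}} V14={{t1,t3},{t1,t2,t3}} V15={{t2,t3},{t1,t2,t3}} V16={{t3,t4},{t3,t4,t5},{t3,t4,t6}} V23={{t5,t6},{t4,t5,t6}} V26={{t4,t6},{t3,t4,t6},{t4,t5,t6}} V35={{t2,t5},{t2,t4,t5}} V36={{t4,t5},{t2,t4,t5},{t3,t4,t5},{t4,t5,t6}} V45={{t1,t2},{t1,t2,t3}} V46={{t1,t4}} V56={{t2,t4},{t2,t4,t5}}
  V126={{t3,t4,t6}} V136={{t3,t4,t5}} V145={{t1,t2,t3}} V236={{t4,t5,t6}} V356={{t2,t4,t5}}
components per intersection:
  V1: {{t3},{t1,t3},{t2,t3},{t3,t4},{t3,t5},{t3,t6},{t1,t2,t3},{t3,t4,t5},{t3,t4,t6}}
  V2: {{t6},{t3,t6},{t4,t6},{t5,t6},{t3,t4,t6},{t4,t5,t6}}
  V3: {{t5},{t2,t5},{t3,t5},{t4,t5},{t5,t6},{t2,t4,t5},{t3,t4,t5},{t4,t5,t6}}
  V4: {{t1},{t1,t2},{t1,t3},{t1,t4},{t1,t2,t3}}
  V5: {{t2},{t1,t2},{t2,t3},{t2,t4},{t2,t5},{t1,t2,t3},{t2,t4,t5}}
  V6: {{t4},{t1,t4},{t2,t4},{t3,t4},{t4,t5},{t4,t6},{t2,t4,t5},{t3,t4,t5},{t3,t4,t6},{t4,t5,t6}}
  V12: {{t3,t6},{t3,t4,t6}}
  V13: {{t3,t5},{t3,t4,t5}}
  V14: {{t1,t3},{t1,t2,t3}}
  V15: {{t2,t3},{t1,t2,t3}}
  V16: {{t3,t4},{t3,t4,t5},{t3,t4,t6}}
  V23: {{t5,t6},{t4,t5,t6}}
  V26: {{t4,t6},{t3,t4,t6},{t4,t5,t6}}
  V35: {{t2,t5},{t2,t4,t5}}
  V36: {{t4,t5},{t2,t4,t5},{t3,t4,t5},{t4,t5,t6}}
  V45: {{t1,t2},{t1,t2,t3}}
  V46: {{t1,t4}}
  V56: {{t2,t4},{t2,t4,t5}}
  V126: {{t3,t4,t6}}
  V136: {{t3,t4,t5}}
  V145: {{t1,t2,t3}}
  V236: {{t4,t5,t6}}
  V356: {{t2,t4,t5}}
C dims 6,12,5; δ0: rk 5, SNF 1^5; δ1: rk 5, SNF 1^5
Ȟ^0: (6−5)−0=1 ⇒ Z
Ȟ^1: (12−5)−5=2 ⇒ Z^2
Ȟ^2: (5−0)−5=0 ⇒ 0

Ȟ^0(U;F) ≅ Z; Ȟ^1(U;F) ≅ Z^2; Ȟ^2(U;F) ≅ 0


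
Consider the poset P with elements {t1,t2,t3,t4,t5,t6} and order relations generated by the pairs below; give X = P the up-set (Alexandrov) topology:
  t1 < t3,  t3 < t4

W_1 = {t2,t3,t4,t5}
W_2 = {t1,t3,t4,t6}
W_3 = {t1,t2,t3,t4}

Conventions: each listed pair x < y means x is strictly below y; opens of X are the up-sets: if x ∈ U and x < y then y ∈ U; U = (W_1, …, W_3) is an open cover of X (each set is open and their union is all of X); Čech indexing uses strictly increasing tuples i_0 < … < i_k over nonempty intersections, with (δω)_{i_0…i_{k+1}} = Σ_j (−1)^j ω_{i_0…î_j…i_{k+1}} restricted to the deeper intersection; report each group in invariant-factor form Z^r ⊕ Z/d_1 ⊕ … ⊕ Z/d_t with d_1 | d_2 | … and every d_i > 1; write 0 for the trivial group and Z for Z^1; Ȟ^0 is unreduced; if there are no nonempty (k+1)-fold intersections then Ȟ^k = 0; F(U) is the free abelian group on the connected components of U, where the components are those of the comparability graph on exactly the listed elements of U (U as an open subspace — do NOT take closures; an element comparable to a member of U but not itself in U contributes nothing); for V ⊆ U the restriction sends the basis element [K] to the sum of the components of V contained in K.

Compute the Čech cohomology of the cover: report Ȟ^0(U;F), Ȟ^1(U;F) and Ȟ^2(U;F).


nonempty overlaps:
  W12={t3,t4} W13={t2,t3,t4} W23={t1,t3,t4}
  W123={t3,t4}
components per intersection:
  W1: {t2} {t3,t4} {t5}
  W2: {t1,t3,t4} {t6}
  W3: {t1,t3,t4} {t2}
  W12: {t3,t4}
  W13: {t2} {t3,t4}
  W23: {t1,t3,t4}
  W123: {t3,t4}
C dims 7,4,1; δ0: rk 3, SNF 1^3; δ1: rk 1, SNF 1^1
degree 0: 7−3−0 = 4 → Ȟ^0 ≅ Z^4
degree 1: 4−1−3 = 0 → Ȟ^1 ≅ 0
degree 2: 1−0−1 = 0 → Ȟ^2 ≅ 0

Ȟ^0 = Z^4; Ȟ^1 = 0; Ȟ^2 = 0


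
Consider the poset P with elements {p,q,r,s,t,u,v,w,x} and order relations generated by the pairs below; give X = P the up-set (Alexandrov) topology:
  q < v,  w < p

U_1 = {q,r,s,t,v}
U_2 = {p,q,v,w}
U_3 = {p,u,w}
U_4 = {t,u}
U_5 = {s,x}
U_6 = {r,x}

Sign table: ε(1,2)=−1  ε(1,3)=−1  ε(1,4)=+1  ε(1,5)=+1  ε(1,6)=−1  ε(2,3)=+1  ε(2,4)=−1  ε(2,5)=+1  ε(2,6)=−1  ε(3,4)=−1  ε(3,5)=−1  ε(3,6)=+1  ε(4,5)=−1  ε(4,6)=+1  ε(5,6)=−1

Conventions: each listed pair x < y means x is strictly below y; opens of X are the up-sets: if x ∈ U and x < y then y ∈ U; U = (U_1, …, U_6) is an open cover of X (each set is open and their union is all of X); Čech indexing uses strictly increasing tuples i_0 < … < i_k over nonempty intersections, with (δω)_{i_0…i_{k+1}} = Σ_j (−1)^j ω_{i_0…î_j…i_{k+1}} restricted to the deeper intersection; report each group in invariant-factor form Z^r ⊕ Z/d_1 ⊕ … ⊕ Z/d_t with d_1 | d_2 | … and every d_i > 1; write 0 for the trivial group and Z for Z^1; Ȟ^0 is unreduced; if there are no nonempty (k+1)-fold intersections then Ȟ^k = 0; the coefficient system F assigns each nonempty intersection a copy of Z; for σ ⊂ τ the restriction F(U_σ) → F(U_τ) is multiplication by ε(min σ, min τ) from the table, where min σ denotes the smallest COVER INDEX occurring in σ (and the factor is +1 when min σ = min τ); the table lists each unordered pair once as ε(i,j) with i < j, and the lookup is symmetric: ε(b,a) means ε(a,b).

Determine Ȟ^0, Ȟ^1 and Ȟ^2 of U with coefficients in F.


Ȟ^0 ≅ Z, Ȟ^1 ≅ Z^2 and Ȟ^2 ≅ 0

intersection data:
  U12={q,v} U14={t} U15={s} U16={r} U23={p,w} U34={u} U56={x}
C dims 6,7; δ0: rk 5, SNF 1^5
Ȟ^0 = (6 − 5) − 0 = 1, so Ȟ^0 ≅ Z
Ȟ^1 = (7 − 0) − 5 = 2, so Ȟ^1 ≅ Z^2
Ȟ^2 = (0 − 0) − 0 = 0, so Ȟ^2 ≅ 0


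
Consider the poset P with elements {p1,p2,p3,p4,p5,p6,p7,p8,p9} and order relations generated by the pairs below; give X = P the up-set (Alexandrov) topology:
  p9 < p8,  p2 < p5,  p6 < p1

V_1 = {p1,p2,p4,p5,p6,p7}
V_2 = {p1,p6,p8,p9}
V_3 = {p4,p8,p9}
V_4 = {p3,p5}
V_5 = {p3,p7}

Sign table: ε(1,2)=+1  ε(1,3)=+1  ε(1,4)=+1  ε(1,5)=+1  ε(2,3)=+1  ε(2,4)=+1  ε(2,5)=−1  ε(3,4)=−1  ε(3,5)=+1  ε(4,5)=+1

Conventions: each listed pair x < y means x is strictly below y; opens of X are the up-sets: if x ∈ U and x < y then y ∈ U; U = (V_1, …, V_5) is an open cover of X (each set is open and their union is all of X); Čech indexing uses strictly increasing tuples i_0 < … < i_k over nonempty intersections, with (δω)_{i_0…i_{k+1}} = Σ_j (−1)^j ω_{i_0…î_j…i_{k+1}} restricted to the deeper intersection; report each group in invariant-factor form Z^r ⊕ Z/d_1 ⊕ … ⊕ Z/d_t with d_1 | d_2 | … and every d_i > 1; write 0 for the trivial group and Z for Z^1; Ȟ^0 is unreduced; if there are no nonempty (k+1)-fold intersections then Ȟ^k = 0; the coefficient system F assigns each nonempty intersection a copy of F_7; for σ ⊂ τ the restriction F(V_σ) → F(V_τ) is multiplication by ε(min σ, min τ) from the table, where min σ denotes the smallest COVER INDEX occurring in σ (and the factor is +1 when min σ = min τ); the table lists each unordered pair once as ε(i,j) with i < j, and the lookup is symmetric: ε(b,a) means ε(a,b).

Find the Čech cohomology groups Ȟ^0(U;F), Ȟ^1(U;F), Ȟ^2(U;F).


nonempty overlaps:
  V12={p1,p6} V13={p4} V14={p5} V15={p7} V23={p8,p9} V45={p3}
C dims 5,6; δ0: rk_F7 4
degree 0: 5−4−0 = 1 → Ȟ^0 ≅ Z/7
degree 1: 6−0−4 = 2 → Ȟ^1 ≅ Z/7 ⊕ Z/7
degree 2: 0−0−0 = 0 → Ȟ^2 ≅ 0

Ȟ^0 ≅ Z/7, Ȟ^1 ≅ Z/7 ⊕ Z/7, Ȟ^2 ≅ 0
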